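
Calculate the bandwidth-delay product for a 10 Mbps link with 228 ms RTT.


BDP = bandwidth * RTT
= 10 Mbps * 228 ms
= 10 * 1e6 * 228 / 1000 bits
= 2280000 bits
= 285000 bytes
= 278.3203 KB
BDP = 2280000 bits (285000 bytes)


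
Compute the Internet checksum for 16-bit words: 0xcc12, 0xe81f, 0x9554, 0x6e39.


Sum all words (with carry folding):
+ 0xcc12 = 0xcc12
+ 0xe81f = 0xb432
+ 0x9554 = 0x4987
+ 0x6e39 = 0xb7c0
One's complement: ~0xb7c0
Checksum = 0x483f


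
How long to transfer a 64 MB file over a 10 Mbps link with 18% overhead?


Effective throughput = 10 * (1 - 18/100) = 8.2 Mbps
File size in Mb = 64 * 8 = 512 Mb
Time = 512 / 8.2
Time = 62.439 seconds


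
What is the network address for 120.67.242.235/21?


IP:   01111000.01000011.11110010.11101011
Mask: 11111111.11111111.11111000.00000000
AND operation:
Net:  01111000.01000011.11110000.00000000
Network: 120.67.240.0/21


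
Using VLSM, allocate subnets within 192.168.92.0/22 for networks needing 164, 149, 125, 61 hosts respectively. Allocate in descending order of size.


164 hosts -> /24 (254 usable): 192.168.92.0/24
149 hosts -> /24 (254 usable): 192.168.93.0/24
125 hosts -> /25 (126 usable): 192.168.94.0/25
61 hosts -> /26 (62 usable): 192.168.94.128/26
Allocation: 192.168.92.0/24 (164 hosts, 254 usable); 192.168.93.0/24 (149 hosts, 254 usable); 192.168.94.0/25 (125 hosts, 126 usable); 192.168.94.128/26 (61 hosts, 62 usable)


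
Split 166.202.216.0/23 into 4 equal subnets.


New prefix = 23 + 2 = 25
Each subnet has 128 addresses
  166.202.216.0/25
  166.202.216.128/25
  166.202.217.0/25
  166.202.217.128/25
Subnets: 166.202.216.0/25, 166.202.216.128/25, 166.202.217.0/25, 166.202.217.128/25


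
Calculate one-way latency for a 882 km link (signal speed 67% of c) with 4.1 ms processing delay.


Speed = 0.67 * 3e5 km/s = 201000 km/s
Propagation delay = 882 / 201000 = 0.0044 s = 4.3881 ms
Processing delay = 4.1 ms
Total one-way latency = 8.4881 ms


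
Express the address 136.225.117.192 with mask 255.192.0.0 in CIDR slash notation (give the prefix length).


Binary: 11111111.11000000.00000000.00000000
Count leading 1s
Prefix: /10


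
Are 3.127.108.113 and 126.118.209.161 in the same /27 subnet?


Mask: 255.255.255.224
3.127.108.113 AND mask = 3.127.108.96
126.118.209.161 AND mask = 126.118.209.160
No, different subnets (3.127.108.96 vs 126.118.209.160)


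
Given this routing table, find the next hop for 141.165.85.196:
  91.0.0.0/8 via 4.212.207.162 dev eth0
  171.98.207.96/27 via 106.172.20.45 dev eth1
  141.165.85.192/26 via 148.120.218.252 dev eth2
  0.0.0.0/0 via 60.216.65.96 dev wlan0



Longest prefix match for 141.165.85.196:
  /8 91.0.0.0: no
  /27 171.98.207.96: no
  /26 141.165.85.192: MATCH
  /0 0.0.0.0: MATCH
Selected: next-hop 148.120.218.252 via eth2 (matched /26)


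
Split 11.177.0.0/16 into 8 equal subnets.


New prefix = 16 + 3 = 19
Each subnet has 8192 addresses
  11.177.0.0/19
  11.177.32.0/19
  11.177.64.0/19
  11.177.96.0/19
  11.177.128.0/19
  11.177.160.0/19
  11.177.192.0/19
  11.177.224.0/19
Subnets: 11.177.0.0/19, 11.177.32.0/19, 11.177.64.0/19, 11.177.96.0/19, 11.177.128.0/19, 11.177.160.0/19, 11.177.192.0/19, 11.177.224.0/19


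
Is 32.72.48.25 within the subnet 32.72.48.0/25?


Subnet network: 32.72.48.0
Test IP AND mask: 32.72.48.0
Yes, 32.72.48.25 is in 32.72.48.0/25


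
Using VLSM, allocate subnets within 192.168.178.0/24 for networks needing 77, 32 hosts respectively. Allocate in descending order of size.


77 hosts -> /25 (126 usable): 192.168.178.0/25
32 hosts -> /26 (62 usable): 192.168.178.128/26
Allocation: 192.168.178.0/25 (77 hosts, 126 usable); 192.168.178.128/26 (32 hosts, 62 usable)


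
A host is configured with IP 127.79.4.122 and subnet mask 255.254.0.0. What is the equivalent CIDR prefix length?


Binary: 11111111.11111110.00000000.00000000
Count leading 1s
Prefix: /15


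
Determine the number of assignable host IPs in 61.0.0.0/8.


Host bits = 32 - 8 = 24
Total addresses = 2^24 = 16777216
Usable = total - 2 (network and broadcast)
Usable hosts: 16777214


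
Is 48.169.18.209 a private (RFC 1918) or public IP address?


RFC 1918 private ranges:
  10.0.0.0/8 (10.0.0.0 - 10.255.255.255)
  172.16.0.0/12 (172.16.0.0 - 172.31.255.255)
  192.168.0.0/16 (192.168.0.0 - 192.168.255.255)
Public (not in any RFC 1918 range)


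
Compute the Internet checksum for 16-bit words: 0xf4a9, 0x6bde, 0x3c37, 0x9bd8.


Sum all words (with carry folding):
+ 0xf4a9 = 0xf4a9
+ 0x6bde = 0x6088
+ 0x3c37 = 0x9cbf
+ 0x9bd8 = 0x3898
One's complement: ~0x3898
Checksum = 0xc767


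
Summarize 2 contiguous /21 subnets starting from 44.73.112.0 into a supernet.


Original prefix: /21
Number of subnets: 2 = 2^1
New prefix = 21 - 1 = 20
Supernet: 44.73.112.0/20


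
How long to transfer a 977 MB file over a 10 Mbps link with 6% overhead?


Effective throughput = 10 * (1 - 6/100) = 9.4 Mbps
File size in Mb = 977 * 8 = 7816 Mb
Time = 7816 / 9.4
Time = 831.4894 seconds


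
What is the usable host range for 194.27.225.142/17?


Network: 194.27.128.0
Broadcast: 194.27.255.255
First usable = network + 1
Last usable = broadcast - 1
Range: 194.27.128.1 to 194.27.255.254


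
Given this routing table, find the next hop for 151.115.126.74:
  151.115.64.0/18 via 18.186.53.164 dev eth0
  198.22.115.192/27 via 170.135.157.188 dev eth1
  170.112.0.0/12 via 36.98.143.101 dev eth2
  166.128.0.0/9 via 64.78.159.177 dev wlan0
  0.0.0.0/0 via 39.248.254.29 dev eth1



Longest prefix match for 151.115.126.74:
  /18 151.115.64.0: MATCH
  /27 198.22.115.192: no
  /12 170.112.0.0: no
  /9 166.128.0.0: no
  /0 0.0.0.0: MATCH
Selected: next-hop 18.186.53.164 via eth0 (matched /18)


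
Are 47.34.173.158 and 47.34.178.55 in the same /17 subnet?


Mask: 255.255.128.0
47.34.173.158 AND mask = 47.34.128.0
47.34.178.55 AND mask = 47.34.128.0
Yes, same subnet (47.34.128.0)


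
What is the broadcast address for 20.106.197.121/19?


Network: 20.106.192.0/19
Host bits = 13
Set all host bits to 1:
Broadcast: 20.106.223.255


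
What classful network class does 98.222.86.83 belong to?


First octet: 98
Binary: 01100010
0xxxxxxx -> Class A (1-126)
Class A, default mask 255.0.0.0 (/8)


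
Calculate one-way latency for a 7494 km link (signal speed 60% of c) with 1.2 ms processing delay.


Speed = 0.6 * 3e5 km/s = 180000 km/s
Propagation delay = 7494 / 180000 = 0.0416 s = 41.6333 ms
Processing delay = 1.2 ms
Total one-way latency = 42.8333 ms


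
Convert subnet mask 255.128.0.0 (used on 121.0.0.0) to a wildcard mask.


Subnet mask: 255.128.0.0
Wildcard = 255.255.255.255 - subnet mask
255 - 255 = 0
255 - 128 = 127
255 - 0 = 255
255 - 0 = 255
Wildcard: 0.127.255.255


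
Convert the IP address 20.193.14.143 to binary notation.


20 = 00010100
193 = 11000001
14 = 00001110
143 = 10001111
Binary: 00010100.11000001.00001110.10001111


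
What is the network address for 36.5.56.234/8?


IP:   00100100.00000101.00111000.11101010
Mask: 11111111.00000000.00000000.00000000
AND operation:
Net:  00100100.00000000.00000000.00000000
Network: 36.0.0.0/8


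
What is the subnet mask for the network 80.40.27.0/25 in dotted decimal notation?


/25 means 25 network bits, 7 host bits
Binary: 11111111111111111111111110000000
Mask: 255.255.255.128


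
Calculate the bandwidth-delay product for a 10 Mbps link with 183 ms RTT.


BDP = bandwidth * RTT
= 10 Mbps * 183 ms
= 10 * 1e6 * 183 / 1000 bits
= 1830000 bits
= 228750 bytes
= 223.3887 KB
BDP = 1830000 bits (228750 bytes)


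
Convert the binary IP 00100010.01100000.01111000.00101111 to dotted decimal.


00100010 = 34
01100000 = 96
01111000 = 120
00101111 = 47
IP: 34.96.120.47


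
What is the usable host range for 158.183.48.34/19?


Network: 158.183.32.0
Broadcast: 158.183.63.255
First usable = network + 1
Last usable = broadcast - 1
Range: 158.183.32.1 to 158.183.63.254


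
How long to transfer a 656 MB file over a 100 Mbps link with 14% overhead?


Effective throughput = 100 * (1 - 14/100) = 86 Mbps
File size in Mb = 656 * 8 = 5248 Mb
Time = 5248 / 86
Time = 61.0233 seconds


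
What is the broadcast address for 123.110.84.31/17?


Network: 123.110.0.0/17
Host bits = 15
Set all host bits to 1:
Broadcast: 123.110.127.255


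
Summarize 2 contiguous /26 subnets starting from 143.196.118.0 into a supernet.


Original prefix: /26
Number of subnets: 2 = 2^1
New prefix = 26 - 1 = 25
Supernet: 143.196.118.0/25


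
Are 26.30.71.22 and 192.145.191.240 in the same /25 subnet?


Mask: 255.255.255.128
26.30.71.22 AND mask = 26.30.71.0
192.145.191.240 AND mask = 192.145.191.128
No, different subnets (26.30.71.0 vs 192.145.191.128)


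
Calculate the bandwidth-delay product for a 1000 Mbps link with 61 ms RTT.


BDP = bandwidth * RTT
= 1000 Mbps * 61 ms
= 1000 * 1e6 * 61 / 1000 bits
= 61000000 bits
= 7625000 bytes
= 7446.2891 KB
BDP = 61000000 bits (7625000 bytes)


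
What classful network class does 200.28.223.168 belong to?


First octet: 200
Binary: 11001000
110xxxxx -> Class C (192-223)
Class C, default mask 255.255.255.0 (/24)


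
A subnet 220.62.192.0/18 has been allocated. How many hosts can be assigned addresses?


Host bits = 32 - 18 = 14
Total addresses = 2^14 = 16384
Usable = total - 2 (network and broadcast)
Usable hosts: 16382


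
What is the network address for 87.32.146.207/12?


IP:   01010111.00100000.10010010.11001111
Mask: 11111111.11110000.00000000.00000000
AND operation:
Net:  01010111.00100000.00000000.00000000
Network: 87.32.0.0/12


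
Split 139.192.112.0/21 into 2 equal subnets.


New prefix = 21 + 1 = 22
Each subnet has 1024 addresses
  139.192.112.0/22
  139.192.116.0/22
Subnets: 139.192.112.0/22, 139.192.116.0/22


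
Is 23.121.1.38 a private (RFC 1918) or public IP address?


RFC 1918 private ranges:
  10.0.0.0/8 (10.0.0.0 - 10.255.255.255)
  172.16.0.0/12 (172.16.0.0 - 172.31.255.255)
  192.168.0.0/16 (192.168.0.0 - 192.168.255.255)
Public (not in any RFC 1918 range)


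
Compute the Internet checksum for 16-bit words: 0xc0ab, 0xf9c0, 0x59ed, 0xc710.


Sum all words (with carry folding):
+ 0xc0ab = 0xc0ab
+ 0xf9c0 = 0xba6c
+ 0x59ed = 0x145a
+ 0xc710 = 0xdb6a
One's complement: ~0xdb6a
Checksum = 0x2495


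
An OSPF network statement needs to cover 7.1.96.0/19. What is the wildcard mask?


Subnet mask: 255.255.224.0
Wildcard = 255.255.255.255 - subnet mask
255 - 255 = 0
255 - 255 = 0
255 - 224 = 31
255 - 0 = 255
Wildcard: 0.0.31.255


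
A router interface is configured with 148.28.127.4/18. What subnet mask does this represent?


/18 means 18 network bits, 14 host bits
Binary: 11111111111111111100000000000000
Mask: 255.255.192.0


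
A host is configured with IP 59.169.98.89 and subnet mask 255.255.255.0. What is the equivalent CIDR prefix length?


Binary: 11111111.11111111.11111111.00000000
Count leading 1s
Prefix: /24


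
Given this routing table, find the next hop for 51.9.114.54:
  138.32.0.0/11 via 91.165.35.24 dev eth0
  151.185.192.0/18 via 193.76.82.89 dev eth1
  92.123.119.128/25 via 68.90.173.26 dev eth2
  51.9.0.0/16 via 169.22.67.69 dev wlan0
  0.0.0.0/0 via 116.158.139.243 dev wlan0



Longest prefix match for 51.9.114.54:
  /11 138.32.0.0: no
  /18 151.185.192.0: no
  /25 92.123.119.128: no
  /16 51.9.0.0: MATCH
  /0 0.0.0.0: MATCH
Selected: next-hop 169.22.67.69 via wlan0 (matched /16)


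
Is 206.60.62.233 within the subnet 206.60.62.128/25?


Subnet network: 206.60.62.128
Test IP AND mask: 206.60.62.128
Yes, 206.60.62.233 is in 206.60.62.128/25


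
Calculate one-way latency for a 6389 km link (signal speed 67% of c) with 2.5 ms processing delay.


Speed = 0.67 * 3e5 km/s = 201000 km/s
Propagation delay = 6389 / 201000 = 0.0318 s = 31.7861 ms
Processing delay = 2.5 ms
Total one-way latency = 34.2861 ms


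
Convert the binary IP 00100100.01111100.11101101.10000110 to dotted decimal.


00100100 = 36
01111100 = 124
11101101 = 237
10000110 = 134
IP: 36.124.237.134


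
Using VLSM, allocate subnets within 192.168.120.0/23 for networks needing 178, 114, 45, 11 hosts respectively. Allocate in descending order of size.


178 hosts -> /24 (254 usable): 192.168.120.0/24
114 hosts -> /25 (126 usable): 192.168.121.0/25
45 hosts -> /26 (62 usable): 192.168.121.128/26
11 hosts -> /28 (14 usable): 192.168.121.192/28
Allocation: 192.168.120.0/24 (178 hosts, 254 usable); 192.168.121.0/25 (114 hosts, 126 usable); 192.168.121.128/26 (45 hosts, 62 usable); 192.168.121.192/28 (11 hosts, 14 usable)


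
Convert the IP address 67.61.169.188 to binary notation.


67 = 01000011
61 = 00111101
169 = 10101001
188 = 10111100
Binary: 01000011.00111101.10101001.10111100


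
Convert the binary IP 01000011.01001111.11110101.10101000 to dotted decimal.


01000011 = 67
01001111 = 79
11110101 = 245
10101000 = 168
IP: 67.79.245.168


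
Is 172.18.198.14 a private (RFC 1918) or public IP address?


RFC 1918 private ranges:
  10.0.0.0/8 (10.0.0.0 - 10.255.255.255)
  172.16.0.0/12 (172.16.0.0 - 172.31.255.255)
  192.168.0.0/16 (192.168.0.0 - 192.168.255.255)
Private (in 172.16.0.0/12)


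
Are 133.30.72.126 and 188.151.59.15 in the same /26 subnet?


Mask: 255.255.255.192
133.30.72.126 AND mask = 133.30.72.64
188.151.59.15 AND mask = 188.151.59.0
No, different subnets (133.30.72.64 vs 188.151.59.0)


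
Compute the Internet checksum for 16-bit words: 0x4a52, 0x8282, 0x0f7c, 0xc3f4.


Sum all words (with carry folding):
+ 0x4a52 = 0x4a52
+ 0x8282 = 0xccd4
+ 0x0f7c = 0xdc50
+ 0xc3f4 = 0xa045
One's complement: ~0xa045
Checksum = 0x5fba


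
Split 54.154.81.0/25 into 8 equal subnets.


New prefix = 25 + 3 = 28
Each subnet has 16 addresses
  54.154.81.0/28
  54.154.81.16/28
  54.154.81.32/28
  54.154.81.48/28
  54.154.81.64/28
  54.154.81.80/28
  54.154.81.96/28
  54.154.81.112/28
Subnets: 54.154.81.0/28, 54.154.81.16/28, 54.154.81.32/28, 54.154.81.48/28, 54.154.81.64/28, 54.154.81.80/28, 54.154.81.96/28, 54.154.81.112/28


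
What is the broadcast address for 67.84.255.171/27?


Network: 67.84.255.160/27
Host bits = 5
Set all host bits to 1:
Broadcast: 67.84.255.191


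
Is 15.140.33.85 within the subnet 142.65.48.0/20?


Subnet network: 142.65.48.0
Test IP AND mask: 15.140.32.0
No, 15.140.33.85 is not in 142.65.48.0/20


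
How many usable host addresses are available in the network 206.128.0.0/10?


Host bits = 32 - 10 = 22
Total addresses = 2^22 = 4194304
Usable = total - 2 (network and broadcast)
Usable hosts: 4194302


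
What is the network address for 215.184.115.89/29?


IP:   11010111.10111000.01110011.01011001
Mask: 11111111.11111111.11111111.11111000
AND operation:
Net:  11010111.10111000.01110011.01011000
Network: 215.184.115.88/29


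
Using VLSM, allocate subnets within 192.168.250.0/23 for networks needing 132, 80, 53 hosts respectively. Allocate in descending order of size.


132 hosts -> /24 (254 usable): 192.168.250.0/24
80 hosts -> /25 (126 usable): 192.168.251.0/25
53 hosts -> /26 (62 usable): 192.168.251.128/26
Allocation: 192.168.250.0/24 (132 hosts, 254 usable); 192.168.251.0/25 (80 hosts, 126 usable); 192.168.251.128/26 (53 hosts, 62 usable)


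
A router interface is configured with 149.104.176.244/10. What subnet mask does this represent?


/10 means 10 network bits, 22 host bits
Binary: 11111111110000000000000000000000
Mask: 255.192.0.0


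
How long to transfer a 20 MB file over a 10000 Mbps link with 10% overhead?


Effective throughput = 10000 * (1 - 10/100) = 9000 Mbps
File size in Mb = 20 * 8 = 160 Mb
Time = 160 / 9000
Time = 0.0178 seconds


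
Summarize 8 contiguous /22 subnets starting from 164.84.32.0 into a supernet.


Original prefix: /22
Number of subnets: 8 = 2^3
New prefix = 22 - 3 = 19
Supernet: 164.84.32.0/19


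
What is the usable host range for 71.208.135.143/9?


Network: 71.128.0.0
Broadcast: 71.255.255.255
First usable = network + 1
Last usable = broadcast - 1
Range: 71.128.0.1 to 71.255.255.254


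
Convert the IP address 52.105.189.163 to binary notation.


52 = 00110100
105 = 01101001
189 = 10111101
163 = 10100011
Binary: 00110100.01101001.10111101.10100011


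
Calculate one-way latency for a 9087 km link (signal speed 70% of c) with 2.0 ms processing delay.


Speed = 0.7 * 3e5 km/s = 210000 km/s
Propagation delay = 9087 / 210000 = 0.0433 s = 43.2714 ms
Processing delay = 2.0 ms
Total one-way latency = 45.2714 ms


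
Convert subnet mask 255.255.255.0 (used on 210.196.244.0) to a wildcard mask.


Subnet mask: 255.255.255.0
Wildcard = 255.255.255.255 - subnet mask
255 - 255 = 0
255 - 255 = 0
255 - 255 = 0
255 - 0 = 255
Wildcard: 0.0.0.255


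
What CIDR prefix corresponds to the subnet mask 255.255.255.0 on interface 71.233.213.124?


Binary: 11111111.11111111.11111111.00000000
Count leading 1s
Prefix: /24


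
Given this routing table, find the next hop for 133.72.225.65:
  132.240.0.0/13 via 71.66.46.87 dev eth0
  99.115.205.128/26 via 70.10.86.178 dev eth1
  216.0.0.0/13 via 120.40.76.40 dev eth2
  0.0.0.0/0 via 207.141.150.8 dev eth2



Longest prefix match for 133.72.225.65:
  /13 132.240.0.0: no
  /26 99.115.205.128: no
  /13 216.0.0.0: no
  /0 0.0.0.0: MATCH
Selected: next-hop 207.141.150.8 via eth2 (matched /0)


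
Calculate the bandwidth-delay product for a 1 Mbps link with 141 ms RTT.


BDP = bandwidth * RTT
= 1 Mbps * 141 ms
= 1 * 1e6 * 141 / 1000 bits
= 141000 bits
= 17625 bytes
= 17.2119 KB
BDP = 141000 bits (17625 bytes)


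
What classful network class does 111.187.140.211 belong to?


First octet: 111
Binary: 01101111
0xxxxxxx -> Class A (1-126)
Class A, default mask 255.0.0.0 (/8)


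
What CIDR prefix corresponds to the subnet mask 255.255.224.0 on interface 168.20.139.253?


Binary: 11111111.11111111.11100000.00000000
Count leading 1s
Prefix: /19


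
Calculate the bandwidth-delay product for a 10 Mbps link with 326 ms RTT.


BDP = bandwidth * RTT
= 10 Mbps * 326 ms
= 10 * 1e6 * 326 / 1000 bits
= 3260000 bits
= 407500 bytes
= 397.9492 KB
BDP = 3260000 bits (407500 bytes)


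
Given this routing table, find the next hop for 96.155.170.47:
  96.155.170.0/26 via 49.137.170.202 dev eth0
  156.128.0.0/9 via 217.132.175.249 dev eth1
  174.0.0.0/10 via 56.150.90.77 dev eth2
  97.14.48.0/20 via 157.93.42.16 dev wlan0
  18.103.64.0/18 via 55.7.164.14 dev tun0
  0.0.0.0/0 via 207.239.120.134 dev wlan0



Longest prefix match for 96.155.170.47:
  /26 96.155.170.0: MATCH
  /9 156.128.0.0: no
  /10 174.0.0.0: no
  /20 97.14.48.0: no
  /18 18.103.64.0: no
  /0 0.0.0.0: MATCH
Selected: next-hop 49.137.170.202 via eth0 (matched /26)


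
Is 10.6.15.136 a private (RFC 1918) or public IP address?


RFC 1918 private ranges:
  10.0.0.0/8 (10.0.0.0 - 10.255.255.255)
  172.16.0.0/12 (172.16.0.0 - 172.31.255.255)
  192.168.0.0/16 (192.168.0.0 - 192.168.255.255)
Private (in 10.0.0.0/8)


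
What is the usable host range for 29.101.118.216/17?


Network: 29.101.0.0
Broadcast: 29.101.127.255
First usable = network + 1
Last usable = broadcast - 1
Range: 29.101.0.1 to 29.101.127.254


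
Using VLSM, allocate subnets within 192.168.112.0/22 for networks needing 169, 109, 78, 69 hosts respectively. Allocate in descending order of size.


169 hosts -> /24 (254 usable): 192.168.112.0/24
109 hosts -> /25 (126 usable): 192.168.113.0/25
78 hosts -> /25 (126 usable): 192.168.113.128/25
69 hosts -> /25 (126 usable): 192.168.114.0/25
Allocation: 192.168.112.0/24 (169 hosts, 254 usable); 192.168.113.0/25 (109 hosts, 126 usable); 192.168.113.128/25 (78 hosts, 126 usable); 192.168.114.0/25 (69 hosts, 126 usable)


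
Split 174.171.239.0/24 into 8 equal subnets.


New prefix = 24 + 3 = 27
Each subnet has 32 addresses
  174.171.239.0/27
  174.171.239.32/27
  174.171.239.64/27
  174.171.239.96/27
  174.171.239.128/27
  174.171.239.160/27
  174.171.239.192/27
  174.171.239.224/27
Subnets: 174.171.239.0/27, 174.171.239.32/27, 174.171.239.64/27, 174.171.239.96/27, 174.171.239.128/27, 174.171.239.160/27, 174.171.239.192/27, 174.171.239.224/27


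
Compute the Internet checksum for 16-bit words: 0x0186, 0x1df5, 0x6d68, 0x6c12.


Sum all words (with carry folding):
+ 0x0186 = 0x0186
+ 0x1df5 = 0x1f7b
+ 0x6d68 = 0x8ce3
+ 0x6c12 = 0xf8f5
One's complement: ~0xf8f5
Checksum = 0x070a


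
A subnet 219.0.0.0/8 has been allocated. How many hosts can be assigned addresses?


Host bits = 32 - 8 = 24
Total addresses = 2^24 = 16777216
Usable = total - 2 (network and broadcast)
Usable hosts: 16777214


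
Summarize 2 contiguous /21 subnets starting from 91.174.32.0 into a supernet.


Original prefix: /21
Number of subnets: 2 = 2^1
New prefix = 21 - 1 = 20
Supernet: 91.174.32.0/20


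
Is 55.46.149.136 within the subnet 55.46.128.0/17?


Subnet network: 55.46.128.0
Test IP AND mask: 55.46.128.0
Yes, 55.46.149.136 is in 55.46.128.0/17


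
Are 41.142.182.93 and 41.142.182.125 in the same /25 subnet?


Mask: 255.255.255.128
41.142.182.93 AND mask = 41.142.182.0
41.142.182.125 AND mask = 41.142.182.0
Yes, same subnet (41.142.182.0)


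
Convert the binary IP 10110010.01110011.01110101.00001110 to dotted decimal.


10110010 = 178
01110011 = 115
01110101 = 117
00001110 = 14
IP: 178.115.117.14


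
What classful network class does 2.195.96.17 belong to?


First octet: 2
Binary: 00000010
0xxxxxxx -> Class A (1-126)
Class A, default mask 255.0.0.0 (/8)


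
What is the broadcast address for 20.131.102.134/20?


Network: 20.131.96.0/20
Host bits = 12
Set all host bits to 1:
Broadcast: 20.131.111.255


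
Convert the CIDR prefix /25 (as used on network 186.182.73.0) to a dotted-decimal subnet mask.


/25 means 25 network bits, 7 host bits
Binary: 11111111111111111111111110000000
Mask: 255.255.255.128


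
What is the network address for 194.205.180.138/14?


IP:   11000010.11001101.10110100.10001010
Mask: 11111111.11111100.00000000.00000000
AND operation:
Net:  11000010.11001100.00000000.00000000
Network: 194.204.0.0/14


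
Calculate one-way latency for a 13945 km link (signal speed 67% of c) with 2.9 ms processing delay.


Speed = 0.67 * 3e5 km/s = 201000 km/s
Propagation delay = 13945 / 201000 = 0.0694 s = 69.3781 ms
Processing delay = 2.9 ms
Total one-way latency = 72.2781 ms


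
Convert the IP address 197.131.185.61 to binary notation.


197 = 11000101
131 = 10000011
185 = 10111001
61 = 00111101
Binary: 11000101.10000011.10111001.00111101


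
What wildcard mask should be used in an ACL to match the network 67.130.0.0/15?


Subnet mask: 255.254.0.0
Wildcard = 255.255.255.255 - subnet mask
255 - 255 = 0
255 - 254 = 1
255 - 0 = 255
255 - 0 = 255
Wildcard: 0.1.255.255


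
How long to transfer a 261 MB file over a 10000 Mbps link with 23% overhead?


Effective throughput = 10000 * (1 - 23/100) = 7700 Mbps
File size in Mb = 261 * 8 = 2088 Mb
Time = 2088 / 7700
Time = 0.2712 seconds


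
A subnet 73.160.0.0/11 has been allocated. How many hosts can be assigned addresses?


Host bits = 32 - 11 = 21
Total addresses = 2^21 = 2097152
Usable = total - 2 (network and broadcast)
Usable hosts: 2097150


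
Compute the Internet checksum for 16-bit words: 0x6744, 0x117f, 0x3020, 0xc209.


Sum all words (with carry folding):
+ 0x6744 = 0x6744
+ 0x117f = 0x78c3
+ 0x3020 = 0xa8e3
+ 0xc209 = 0x6aed
One's complement: ~0x6aed
Checksum = 0x9512


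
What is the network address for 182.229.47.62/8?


IP:   10110110.11100101.00101111.00111110
Mask: 11111111.00000000.00000000.00000000
AND operation:
Net:  10110110.00000000.00000000.00000000
Network: 182.0.0.0/8


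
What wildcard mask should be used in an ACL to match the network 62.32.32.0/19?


Subnet mask: 255.255.224.0
Wildcard = 255.255.255.255 - subnet mask
255 - 255 = 0
255 - 255 = 0
255 - 224 = 31
255 - 0 = 255
Wildcard: 0.0.31.255


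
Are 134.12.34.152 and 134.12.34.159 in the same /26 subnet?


Mask: 255.255.255.192
134.12.34.152 AND mask = 134.12.34.128
134.12.34.159 AND mask = 134.12.34.128
Yes, same subnet (134.12.34.128)


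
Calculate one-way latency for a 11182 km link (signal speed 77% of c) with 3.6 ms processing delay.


Speed = 0.77 * 3e5 km/s = 231000 km/s
Propagation delay = 11182 / 231000 = 0.0484 s = 48.4069 ms
Processing delay = 3.6 ms
Total one-way latency = 52.0069 ms


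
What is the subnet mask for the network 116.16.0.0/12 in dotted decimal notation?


/12 means 12 network bits, 20 host bits
Binary: 11111111111100000000000000000000
Mask: 255.240.0.0


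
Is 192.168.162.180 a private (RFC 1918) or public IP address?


RFC 1918 private ranges:
  10.0.0.0/8 (10.0.0.0 - 10.255.255.255)
  172.16.0.0/12 (172.16.0.0 - 172.31.255.255)
  192.168.0.0/16 (192.168.0.0 - 192.168.255.255)
Private (in 192.168.0.0/16)


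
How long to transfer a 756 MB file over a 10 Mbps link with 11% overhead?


Effective throughput = 10 * (1 - 11/100) = 8.9 Mbps
File size in Mb = 756 * 8 = 6048 Mb
Time = 6048 / 8.9
Time = 679.5506 seconds


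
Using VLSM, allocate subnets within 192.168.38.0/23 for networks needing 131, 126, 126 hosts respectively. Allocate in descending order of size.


131 hosts -> /24 (254 usable): 192.168.38.0/24
126 hosts -> /25 (126 usable): 192.168.39.0/25
126 hosts -> /25 (126 usable): 192.168.39.128/25
Allocation: 192.168.38.0/24 (131 hosts, 254 usable); 192.168.39.0/25 (126 hosts, 126 usable); 192.168.39.128/25 (126 hosts, 126 usable)


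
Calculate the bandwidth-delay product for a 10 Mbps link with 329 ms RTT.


BDP = bandwidth * RTT
= 10 Mbps * 329 ms
= 10 * 1e6 * 329 / 1000 bits
= 3290000 bits
= 411250 bytes
= 401.6113 KB
BDP = 3290000 bits (411250 bytes)


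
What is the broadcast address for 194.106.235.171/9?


Network: 194.0.0.0/9
Host bits = 23
Set all host bits to 1:
Broadcast: 194.127.255.255


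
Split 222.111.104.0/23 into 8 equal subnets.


New prefix = 23 + 3 = 26
Each subnet has 64 addresses
  222.111.104.0/26
  222.111.104.64/26
  222.111.104.128/26
  222.111.104.192/26
  222.111.105.0/26
  222.111.105.64/26
  222.111.105.128/26
  222.111.105.192/26
Subnets: 222.111.104.0/26, 222.111.104.64/26, 222.111.104.128/26, 222.111.104.192/26, 222.111.105.0/26, 222.111.105.64/26, 222.111.105.128/26, 222.111.105.192/26


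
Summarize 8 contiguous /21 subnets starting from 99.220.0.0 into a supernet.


Original prefix: /21
Number of subnets: 8 = 2^3
New prefix = 21 - 3 = 18
Supernet: 99.220.0.0/18


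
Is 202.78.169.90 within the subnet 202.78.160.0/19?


Subnet network: 202.78.160.0
Test IP AND mask: 202.78.160.0
Yes, 202.78.169.90 is in 202.78.160.0/19


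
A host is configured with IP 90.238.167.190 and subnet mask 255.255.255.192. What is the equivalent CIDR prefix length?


Binary: 11111111.11111111.11111111.11000000
Count leading 1s
Prefix: /26


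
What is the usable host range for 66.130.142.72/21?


Network: 66.130.136.0
Broadcast: 66.130.143.255
First usable = network + 1
Last usable = broadcast - 1
Range: 66.130.136.1 to 66.130.143.254


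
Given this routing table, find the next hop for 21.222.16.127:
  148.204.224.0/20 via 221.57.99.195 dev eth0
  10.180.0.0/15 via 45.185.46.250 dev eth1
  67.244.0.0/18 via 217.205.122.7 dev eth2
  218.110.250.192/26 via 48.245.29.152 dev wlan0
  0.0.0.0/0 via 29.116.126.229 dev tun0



Longest prefix match for 21.222.16.127:
  /20 148.204.224.0: no
  /15 10.180.0.0: no
  /18 67.244.0.0: no
  /26 218.110.250.192: no
  /0 0.0.0.0: MATCH
Selected: next-hop 29.116.126.229 via tun0 (matched /0)


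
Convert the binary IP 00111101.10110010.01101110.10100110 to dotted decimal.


00111101 = 61
10110010 = 178
01101110 = 110
10100110 = 166
IP: 61.178.110.166


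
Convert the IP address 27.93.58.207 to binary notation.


27 = 00011011
93 = 01011101
58 = 00111010
207 = 11001111
Binary: 00011011.01011101.00111010.11001111


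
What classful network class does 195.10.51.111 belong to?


First octet: 195
Binary: 11000011
110xxxxx -> Class C (192-223)
Class C, default mask 255.255.255.0 (/24)


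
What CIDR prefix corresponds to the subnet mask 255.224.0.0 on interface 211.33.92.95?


Binary: 11111111.11100000.00000000.00000000
Count leading 1s
Prefix: /11


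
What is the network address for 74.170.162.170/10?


IP:   01001010.10101010.10100010.10101010
Mask: 11111111.11000000.00000000.00000000
AND operation:
Net:  01001010.10000000.00000000.00000000
Network: 74.128.0.0/10


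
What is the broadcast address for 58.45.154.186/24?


Network: 58.45.154.0/24
Host bits = 8
Set all host bits to 1:
Broadcast: 58.45.154.255


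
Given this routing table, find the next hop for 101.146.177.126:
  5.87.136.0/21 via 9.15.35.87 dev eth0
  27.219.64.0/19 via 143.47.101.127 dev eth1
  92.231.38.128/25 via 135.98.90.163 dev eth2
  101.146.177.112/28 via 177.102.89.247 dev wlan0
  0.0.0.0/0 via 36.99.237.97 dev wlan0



Longest prefix match for 101.146.177.126:
  /21 5.87.136.0: no
  /19 27.219.64.0: no
  /25 92.231.38.128: no
  /28 101.146.177.112: MATCH
  /0 0.0.0.0: MATCH
Selected: next-hop 177.102.89.247 via wlan0 (matched /28)


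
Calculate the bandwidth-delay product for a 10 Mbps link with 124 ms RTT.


BDP = bandwidth * RTT
= 10 Mbps * 124 ms
= 10 * 1e6 * 124 / 1000 bits
= 1240000 bits
= 155000 bytes
= 151.3672 KB
BDP = 1240000 bits (155000 bytes)


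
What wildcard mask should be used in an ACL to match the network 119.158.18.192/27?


Subnet mask: 255.255.255.224
Wildcard = 255.255.255.255 - subnet mask
255 - 255 = 0
255 - 255 = 0
255 - 255 = 0
255 - 224 = 31
Wildcard: 0.0.0.31


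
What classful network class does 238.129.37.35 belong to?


First octet: 238
Binary: 11101110
1110xxxx -> Class D (224-239)
Class D (multicast), default mask N/A


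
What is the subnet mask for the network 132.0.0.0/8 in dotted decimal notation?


/8 means 8 network bits, 24 host bits
Binary: 11111111000000000000000000000000
Mask: 255.0.0.0


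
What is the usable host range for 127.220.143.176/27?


Network: 127.220.143.160
Broadcast: 127.220.143.191
First usable = network + 1
Last usable = broadcast - 1
Range: 127.220.143.161 to 127.220.143.190


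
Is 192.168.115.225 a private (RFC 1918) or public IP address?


RFC 1918 private ranges:
  10.0.0.0/8 (10.0.0.0 - 10.255.255.255)
  172.16.0.0/12 (172.16.0.0 - 172.31.255.255)
  192.168.0.0/16 (192.168.0.0 - 192.168.255.255)
Private (in 192.168.0.0/16)


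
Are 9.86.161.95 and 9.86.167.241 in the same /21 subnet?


Mask: 255.255.248.0
9.86.161.95 AND mask = 9.86.160.0
9.86.167.241 AND mask = 9.86.160.0
Yes, same subnet (9.86.160.0)


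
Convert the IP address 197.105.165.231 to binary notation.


197 = 11000101
105 = 01101001
165 = 10100101
231 = 11100111
Binary: 11000101.01101001.10100101.11100111


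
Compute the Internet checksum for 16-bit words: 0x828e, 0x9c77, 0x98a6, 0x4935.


Sum all words (with carry folding):
+ 0x828e = 0x828e
+ 0x9c77 = 0x1f06
+ 0x98a6 = 0xb7ac
+ 0x4935 = 0x00e2
One's complement: ~0x00e2
Checksum = 0xff1d


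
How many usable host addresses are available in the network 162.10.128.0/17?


Host bits = 32 - 17 = 15
Total addresses = 2^15 = 32768
Usable = total - 2 (network and broadcast)
Usable hosts: 32766


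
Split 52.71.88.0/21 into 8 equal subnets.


New prefix = 21 + 3 = 24
Each subnet has 256 addresses
  52.71.88.0/24
  52.71.89.0/24
  52.71.90.0/24
  52.71.91.0/24
  52.71.92.0/24
  52.71.93.0/24
  52.71.94.0/24
  52.71.95.0/24
Subnets: 52.71.88.0/24, 52.71.89.0/24, 52.71.90.0/24, 52.71.91.0/24, 52.71.92.0/24, 52.71.93.0/24, 52.71.94.0/24, 52.71.95.0/24


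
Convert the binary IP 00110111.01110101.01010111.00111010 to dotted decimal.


00110111 = 55
01110101 = 117
01010111 = 87
00111010 = 58
IP: 55.117.87.58


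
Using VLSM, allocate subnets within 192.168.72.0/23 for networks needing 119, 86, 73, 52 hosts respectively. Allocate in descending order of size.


119 hosts -> /25 (126 usable): 192.168.72.0/25
86 hosts -> /25 (126 usable): 192.168.72.128/25
73 hosts -> /25 (126 usable): 192.168.73.0/25
52 hosts -> /26 (62 usable): 192.168.73.128/26
Allocation: 192.168.72.0/25 (119 hosts, 126 usable); 192.168.72.128/25 (86 hosts, 126 usable); 192.168.73.0/25 (73 hosts, 126 usable); 192.168.73.128/26 (52 hosts, 62 usable)


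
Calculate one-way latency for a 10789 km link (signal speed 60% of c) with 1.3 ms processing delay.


Speed = 0.6 * 3e5 km/s = 180000 km/s
Propagation delay = 10789 / 180000 = 0.0599 s = 59.9389 ms
Processing delay = 1.3 ms
Total one-way latency = 61.2389 ms


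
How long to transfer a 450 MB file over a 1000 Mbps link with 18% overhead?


Effective throughput = 1000 * (1 - 18/100) = 820.0 Mbps
File size in Mb = 450 * 8 = 3600 Mb
Time = 3600 / 820.0
Time = 4.3902 seconds


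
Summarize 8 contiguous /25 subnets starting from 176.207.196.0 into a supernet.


Original prefix: /25
Number of subnets: 8 = 2^3
New prefix = 25 - 3 = 22
Supernet: 176.207.196.0/22


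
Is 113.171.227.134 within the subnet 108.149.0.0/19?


Subnet network: 108.149.0.0
Test IP AND mask: 113.171.224.0
No, 113.171.227.134 is not in 108.149.0.0/19


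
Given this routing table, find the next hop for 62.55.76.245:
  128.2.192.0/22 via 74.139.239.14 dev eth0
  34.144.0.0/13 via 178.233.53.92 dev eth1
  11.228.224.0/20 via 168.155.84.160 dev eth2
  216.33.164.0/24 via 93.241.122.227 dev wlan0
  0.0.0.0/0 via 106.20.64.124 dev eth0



Longest prefix match for 62.55.76.245:
  /22 128.2.192.0: no
  /13 34.144.0.0: no
  /20 11.228.224.0: no
  /24 216.33.164.0: no
  /0 0.0.0.0: MATCH
Selected: next-hop 106.20.64.124 via eth0 (matched /0)


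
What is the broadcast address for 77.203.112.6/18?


Network: 77.203.64.0/18
Host bits = 14
Set all host bits to 1:
Broadcast: 77.203.127.255


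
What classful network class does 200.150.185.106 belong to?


First octet: 200
Binary: 11001000
110xxxxx -> Class C (192-223)
Class C, default mask 255.255.255.0 (/24)


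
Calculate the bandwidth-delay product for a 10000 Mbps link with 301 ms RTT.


BDP = bandwidth * RTT
= 10000 Mbps * 301 ms
= 10000 * 1e6 * 301 / 1000 bits
= 3010000000 bits
= 376250000 bytes
= 367431.6406 KB
BDP = 3010000000 bits (376250000 bytes)


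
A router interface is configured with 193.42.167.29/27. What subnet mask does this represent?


/27 means 27 network bits, 5 host bits
Binary: 11111111111111111111111111100000
Mask: 255.255.255.224


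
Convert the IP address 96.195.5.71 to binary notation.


96 = 01100000
195 = 11000011
5 = 00000101
71 = 01000111
Binary: 01100000.11000011.00000101.01000111


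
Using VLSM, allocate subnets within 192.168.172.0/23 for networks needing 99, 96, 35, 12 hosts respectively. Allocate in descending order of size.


99 hosts -> /25 (126 usable): 192.168.172.0/25
96 hosts -> /25 (126 usable): 192.168.172.128/25
35 hosts -> /26 (62 usable): 192.168.173.0/26
12 hosts -> /28 (14 usable): 192.168.173.64/28
Allocation: 192.168.172.0/25 (99 hosts, 126 usable); 192.168.172.128/25 (96 hosts, 126 usable); 192.168.173.0/26 (35 hosts, 62 usable); 192.168.173.64/28 (12 hosts, 14 usable)


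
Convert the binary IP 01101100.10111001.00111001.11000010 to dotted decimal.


01101100 = 108
10111001 = 185
00111001 = 57
11000010 = 194
IP: 108.185.57.194


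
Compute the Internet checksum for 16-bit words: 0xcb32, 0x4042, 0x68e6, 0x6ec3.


Sum all words (with carry folding):
+ 0xcb32 = 0xcb32
+ 0x4042 = 0x0b75
+ 0x68e6 = 0x745b
+ 0x6ec3 = 0xe31e
One's complement: ~0xe31e
Checksum = 0x1ce1


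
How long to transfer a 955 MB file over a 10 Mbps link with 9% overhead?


Effective throughput = 10 * (1 - 9/100) = 9.1 Mbps
File size in Mb = 955 * 8 = 7640 Mb
Time = 7640 / 9.1
Time = 839.5604 seconds


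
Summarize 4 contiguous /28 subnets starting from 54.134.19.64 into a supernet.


Original prefix: /28
Number of subnets: 4 = 2^2
New prefix = 28 - 2 = 26
Supernet: 54.134.19.64/26


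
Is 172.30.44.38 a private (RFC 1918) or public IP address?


RFC 1918 private ranges:
  10.0.0.0/8 (10.0.0.0 - 10.255.255.255)
  172.16.0.0/12 (172.16.0.0 - 172.31.255.255)
  192.168.0.0/16 (192.168.0.0 - 192.168.255.255)
Private (in 172.16.0.0/12)


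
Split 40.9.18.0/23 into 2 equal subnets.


New prefix = 23 + 1 = 24
Each subnet has 256 addresses
  40.9.18.0/24
  40.9.19.0/24
Subnets: 40.9.18.0/24, 40.9.19.0/24


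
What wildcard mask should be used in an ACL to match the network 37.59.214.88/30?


Subnet mask: 255.255.255.252
Wildcard = 255.255.255.255 - subnet mask
255 - 255 = 0
255 - 255 = 0
255 - 255 = 0
255 - 252 = 3
Wildcard: 0.0.0.3


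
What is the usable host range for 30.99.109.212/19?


Network: 30.99.96.0
Broadcast: 30.99.127.255
First usable = network + 1
Last usable = broadcast - 1
Range: 30.99.96.1 to 30.99.127.254


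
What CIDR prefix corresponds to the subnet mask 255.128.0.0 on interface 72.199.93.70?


Binary: 11111111.10000000.00000000.00000000
Count leading 1s
Prefix: /9


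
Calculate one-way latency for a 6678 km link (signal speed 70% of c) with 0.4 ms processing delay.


Speed = 0.7 * 3e5 km/s = 210000 km/s
Propagation delay = 6678 / 210000 = 0.0318 s = 31.8 ms
Processing delay = 0.4 ms
Total one-way latency = 32.2 ms


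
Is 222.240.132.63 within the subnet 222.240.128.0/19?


Subnet network: 222.240.128.0
Test IP AND mask: 222.240.128.0
Yes, 222.240.132.63 is in 222.240.128.0/19


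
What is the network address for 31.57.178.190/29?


IP:   00011111.00111001.10110010.10111110
Mask: 11111111.11111111.11111111.11111000
AND operation:
Net:  00011111.00111001.10110010.10111000
Network: 31.57.178.184/29


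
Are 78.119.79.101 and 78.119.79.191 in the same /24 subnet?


Mask: 255.255.255.0
78.119.79.101 AND mask = 78.119.79.0
78.119.79.191 AND mask = 78.119.79.0
Yes, same subnet (78.119.79.0)


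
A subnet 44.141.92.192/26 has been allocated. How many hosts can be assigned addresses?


Host bits = 32 - 26 = 6
Total addresses = 2^6 = 64
Usable = total - 2 (network and broadcast)
Usable hosts: 62


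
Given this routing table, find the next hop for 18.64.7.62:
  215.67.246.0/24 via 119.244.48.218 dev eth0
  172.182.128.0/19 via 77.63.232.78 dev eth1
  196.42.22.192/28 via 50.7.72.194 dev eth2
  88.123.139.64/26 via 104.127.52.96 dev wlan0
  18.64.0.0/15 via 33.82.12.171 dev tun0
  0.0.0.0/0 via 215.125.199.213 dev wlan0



Longest prefix match for 18.64.7.62:
  /24 215.67.246.0: no
  /19 172.182.128.0: no
  /28 196.42.22.192: no
  /26 88.123.139.64: no
  /15 18.64.0.0: MATCH
  /0 0.0.0.0: MATCH
Selected: next-hop 33.82.12.171 via tun0 (matched /15)


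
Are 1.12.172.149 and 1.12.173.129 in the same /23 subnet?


Mask: 255.255.254.0
1.12.172.149 AND mask = 1.12.172.0
1.12.173.129 AND mask = 1.12.172.0
Yes, same subnet (1.12.172.0)


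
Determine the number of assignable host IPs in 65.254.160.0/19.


Host bits = 32 - 19 = 13
Total addresses = 2^13 = 8192
Usable = total - 2 (network and broadcast)
Usable hosts: 8190


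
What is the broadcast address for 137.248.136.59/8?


Network: 137.0.0.0/8
Host bits = 24
Set all host bits to 1:
Broadcast: 137.255.255.255


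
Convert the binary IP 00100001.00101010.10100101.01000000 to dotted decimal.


00100001 = 33
00101010 = 42
10100101 = 165
01000000 = 64
IP: 33.42.165.64


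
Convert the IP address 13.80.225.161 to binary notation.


13 = 00001101
80 = 01010000
225 = 11100001
161 = 10100001
Binary: 00001101.01010000.11100001.10100001


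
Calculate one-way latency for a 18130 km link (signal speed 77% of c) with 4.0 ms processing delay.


Speed = 0.77 * 3e5 km/s = 231000 km/s
Propagation delay = 18130 / 231000 = 0.0785 s = 78.4848 ms
Processing delay = 4.0 ms
Total one-way latency = 82.4848 ms
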